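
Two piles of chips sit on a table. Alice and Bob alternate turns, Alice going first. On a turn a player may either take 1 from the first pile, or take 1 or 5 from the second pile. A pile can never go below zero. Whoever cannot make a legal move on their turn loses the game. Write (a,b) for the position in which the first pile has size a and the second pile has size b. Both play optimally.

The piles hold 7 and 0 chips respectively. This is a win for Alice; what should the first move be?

Move to (6,0).

Build the W/L table. Terminal = L. A non-terminal position is W if it has a move to some L; otherwise it is L.
No move ever increases a pile, so every position that can arise here has a ≤ 7 and b ≤ 0; it is enough to label the cells with 0 ≤ a ≤ 7 and 0 ≤ b ≤ 0.
Every move lowers a or b (never raises either), so fill the grid row by row in increasing a, and left to right within a row: each cell's successors are then already labelled.
      b=0
a=0:    L
a=1:    W
a=2:    L
a=3:    W
a=4:    L
a=5:    W
a=6:    L
a=7:    W
Cells with no legal move (terminal, hence L): (0,0).
The remaining L cells, each justified by listing all of its moves:
(2,0): L (sole option (1,0)(W) is W)
(4,0): L (sole option (3,0)(W) is W)
(6,0): L (sole option (5,0)(W) is W)
Every other cell has at least one move into one of the L cells above, so it is W.
From (7,0), the L positions reachable in one move are: (6,0).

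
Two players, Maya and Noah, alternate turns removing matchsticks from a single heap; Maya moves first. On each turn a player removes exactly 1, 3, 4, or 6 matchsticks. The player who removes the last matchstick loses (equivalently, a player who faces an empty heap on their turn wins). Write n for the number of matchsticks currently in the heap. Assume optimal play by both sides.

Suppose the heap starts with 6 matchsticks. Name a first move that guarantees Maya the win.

Build the W/L table. Terminal = W. A non-terminal position is W if it has a move to some L; otherwise it is L.
n=0: no move; the opponent has just taken the last matchstick and therefore loses → W
n=1: L (sole option 0(W) is W)
n=2: W (go to 1, an L position)
n=3: L (options 2(W), 0(W) are all W)
n=4: W (go to 3, an L position)
n=5: W (go to 1, an L position)
n=6: W (go to 3, an L position)
From 6, the L positions reachable in one move are: 3.

Remove 3, leaving 3.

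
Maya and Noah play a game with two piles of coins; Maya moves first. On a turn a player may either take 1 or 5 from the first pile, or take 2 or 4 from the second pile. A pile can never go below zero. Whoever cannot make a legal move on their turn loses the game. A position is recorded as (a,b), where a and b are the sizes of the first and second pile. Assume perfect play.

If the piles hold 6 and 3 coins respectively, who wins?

Maya wins.

Build the W/L table. Terminal = L. A non-terminal position is W if it has a move to some L; otherwise it is L.
No move ever increases a pile, so every position that can arise here has a ≤ 6 and b ≤ 3; it is enough to label the cells with 0 ≤ a ≤ 6 and 0 ≤ b ≤ 3.
Every move lowers a or b (never raises either), so fill the grid row by row in increasing a, and left to right within a row: each cell's successors are then already labelled.
      b=0  b=1  b=2  b=3
a=0:    L    L    W    W
a=1:    W    W    L    L
a=2:    L    L    W    W
a=3:    W    W    L    L
a=4:    L    L    W    W
a=5:    W    W    L    L
a=6:    L    L    W    W
Cells with no legal move (terminal, hence L): (0,0), (0,1).
The remaining L cells, each justified by listing all of its moves:
(1,2): L (options (0,2)(W), (1,0)(W) are all W)
(1,3): L (options (0,3)(W), (1,1)(W) are all W)
(2,0): L (sole option (1,0)(W) is W)
(2,1): L (sole option (1,1)(W) is W)
(3,2): L (options (2,2)(W), (3,0)(W) are all W)
(3,3): L (options (2,3)(W), (3,1)(W) are all W)
(4,0): L (sole option (3,0)(W) is W)
(4,1): L (sole option (3,1)(W) is W)
(5,2): L (options (4,2)(W), (0,2)(W), (5,0)(W) are all W)
(5,3): L (options (4,3)(W), (0,3)(W), (5,1)(W) are all W)
(6,0): L (options (5,0)(W), (1,0)(W) are all W)
(6,1): L (options (5,1)(W), (1,1)(W) are all W)
Every other cell has at least one move into one of the L cells above, so it is W.
From (6,3) Maya can move to (5,3), reaching an L position.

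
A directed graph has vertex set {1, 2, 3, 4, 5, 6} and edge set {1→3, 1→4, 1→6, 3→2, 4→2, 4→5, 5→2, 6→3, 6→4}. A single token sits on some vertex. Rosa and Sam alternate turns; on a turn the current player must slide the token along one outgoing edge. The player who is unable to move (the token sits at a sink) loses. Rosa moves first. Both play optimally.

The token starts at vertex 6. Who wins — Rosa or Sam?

Build the W/L table. Terminal = L. A non-terminal position is W if it has a move to some L; otherwise it is L.
Every edge goes from a vertex to one that appears earlier in the order 2, 5, 3, 4, 6, 1, so processing vertices in that order labels each vertex after all of its successors.
2: no outgoing edge → L
5: →2(L), so W
3: →2(L), so W
4: →2(L), so W
6: →4(W), 3(W) — all W, so L
1: →6(L), so W
The starting position 6 is L: whatever Rosa does, the opponent receives a W position.

Sam wins.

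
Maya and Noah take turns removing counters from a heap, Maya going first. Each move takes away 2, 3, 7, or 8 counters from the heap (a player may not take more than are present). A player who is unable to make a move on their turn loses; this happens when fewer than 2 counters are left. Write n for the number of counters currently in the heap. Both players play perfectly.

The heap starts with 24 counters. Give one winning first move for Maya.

Remove 3, leaving 21.

Classify positions by backward induction: terminal positions (no move available) are L. From any other position, the mover wins iff some move reaches an L.
n=0: no move → L
n=1: no move → L
n=2: can move to 0, which is L ⇒ W
n=3: can move to 1, which is L ⇒ W
n=4: can move to 1, which is L ⇒ W
n=5: moves to 3(W), 2(W); every one is W ⇒ L
n=6: moves to 4(W), 3(W); every one is W ⇒ L
n=7: can move to 5, which is L ⇒ W
n=8: can move to 6, which is L ⇒ W
n=9: can move to 6, which is L ⇒ W
n=10: moves to 8(W), 7(W), 3(W), 2(W); every one is W ⇒ L
n=11: moves to 9(W), 8(W), 4(W), 3(W); every one is W ⇒ L
n=12: can move to 10, which is L ⇒ W
n=13: can move to 11, which is L ⇒ W
n=14: can move to 11, which is L ⇒ W
n=15: moves to 13(W), 12(W), 8(W), 7(W); every one is W ⇒ L
n=16: moves to 14(W), 13(W), 9(W), 8(W); every one is W ⇒ L
n=17: can move to 15, which is L ⇒ W
n=18: can move to 16, which is L ⇒ W
n=19: can move to 16, which is L ⇒ W
n=20: moves to 18(W), 17(W), 13(W), 12(W); every one is W ⇒ L
n=21: moves to 19(W), 18(W), 14(W), 13(W); every one is W ⇒ L
n=22: can move to 20, which is L ⇒ W
n=23: can move to 21, which is L ⇒ W
n=24: can move to 21, which is L ⇒ W
From 24, the L positions reachable in one move are: 21, 16. Any move reaching one of these is winning.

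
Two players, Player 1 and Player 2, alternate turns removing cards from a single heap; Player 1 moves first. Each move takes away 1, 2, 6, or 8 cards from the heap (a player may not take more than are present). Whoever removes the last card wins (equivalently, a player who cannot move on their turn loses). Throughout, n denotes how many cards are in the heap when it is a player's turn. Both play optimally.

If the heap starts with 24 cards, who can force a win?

Player 2 wins.

Compute win/loss labels from the base case upward. A position with no move is L. Any other position is W if it can reach an L in one move, else L.
n=0: no move → L
n=1: reaches L-position 0 → W
n=2: reaches L-position 0 → W
n=3: only reaches 2(W), 1(W), all W → L
n=4: reaches L-position 3 → W
n=5: reaches L-position 3 → W
n=6: reaches L-position 0 → W
n=7: only reaches 6(W), 5(W), 1(W), all W → L
n=8: reaches L-position 7 → W
n=9: reaches L-position 7 → W
n=10: only reaches 9(W), 8(W), 4(W), 2(W), all W → L
n=11: reaches L-position 10 → W
n=12: reaches L-position 10 → W
n=13: reaches L-position 7 → W
n=14: only reaches 13(W), 12(W), 8(W), 6(W), all W → L
n=15: reaches L-position 14 → W
n=16: reaches L-position 14 → W
n=17: only reaches 16(W), 15(W), 11(W), 9(W), all W → L
n=18: reaches L-position 17 → W
n=19: reaches L-position 17 → W
n=20: reaches L-position 14 → W
n=21: only reaches 20(W), 19(W), 15(W), 13(W), all W → L
n=22: reaches L-position 21 → W
n=23: reaches L-position 21 → W
n=24: only reaches 23(W), 22(W), 18(W), 16(W), all W → L
The starting position 24 is L: whatever Player 1 does, the opponent receives a W position.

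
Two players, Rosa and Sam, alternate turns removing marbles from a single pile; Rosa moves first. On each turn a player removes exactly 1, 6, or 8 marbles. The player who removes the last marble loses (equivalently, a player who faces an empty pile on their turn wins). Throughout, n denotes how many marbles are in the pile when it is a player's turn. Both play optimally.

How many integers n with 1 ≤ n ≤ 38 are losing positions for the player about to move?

17

Classify positions by backward induction: terminal positions (no move available) are W. From any other position, the mover wins iff some move reaches an L.
n=0: no move; the opponent has just taken the last marble and therefore loses → W
n=1: the only move is to 0(W), a W ⇒ L
n=2: can move to 1, which is L ⇒ W
n=3: the only move is to 2(W), a W ⇒ L
n=4: can move to 3, which is L ⇒ W
n=5: the only move is to 4(W), a W ⇒ L
n=6: can move to 5, which is L ⇒ W
n=7: can move to 1, which is L ⇒ W
n=8: moves to 7(W), 2(W), 0(W); every one is W ⇒ L
n=9: can move to 8, which is L ⇒ W
n=10: moves to 9(W), 4(W), 2(W); every one is W ⇒ L
n=11: can move to 10, which is L ⇒ W
n=12: moves to 11(W), 6(W), 4(W); every one is W ⇒ L
n=13: can move to 12, which is L ⇒ W
n=14: can move to 8, which is L ⇒ W
n=15: moves to 14(W), 9(W), 7(W); every one is W ⇒ L
n=16: can move to 15, which is L ⇒ W
n=17: moves to 16(W), 11(W), 9(W); every one is W ⇒ L
n=18: can move to 17, which is L ⇒ W
n=19: moves to 18(W), 13(W), 11(W); every one is W ⇒ L
n=20: can move to 19, which is L ⇒ W
n=21: can move to 15, which is L ⇒ W
n=22: moves to 21(W), 16(W), 14(W); every one is W ⇒ L
n=23: can move to 22, which is L ⇒ W
n=24: moves to 23(W), 18(W), 16(W); every one is W ⇒ L
n=25: can move to 24, which is L ⇒ W
n=26: moves to 25(W), 20(W), 18(W); every one is W ⇒ L
n=27: can move to 26, which is L ⇒ W
n=28: can move to 22, which is L ⇒ W
n=29: moves to 28(W), 23(W), 21(W); every one is W ⇒ L
n=30: can move to 29, which is L ⇒ W
n=31: moves to 30(W), 25(W), 23(W); every one is W ⇒ L
n=32: can move to 31, which is L ⇒ W
n=33: moves to 32(W), 27(W), 25(W); every one is W ⇒ L
n=34: can move to 33, which is L ⇒ W
n=35: can move to 29, which is L ⇒ W
n=36: moves to 35(W), 30(W), 28(W); every one is W ⇒ L
n=37: can move to 36, which is L ⇒ W
n=38: moves to 37(W), 32(W), 30(W); every one is W ⇒ L
L entries with 1 ≤ n ≤ 38 (the range starts at n=1): n = 1, 3, 5, 8, 10, 12, 15, 17, 19, 22, 24, 26, 29, 31, 33, 36, 38; that makes 17.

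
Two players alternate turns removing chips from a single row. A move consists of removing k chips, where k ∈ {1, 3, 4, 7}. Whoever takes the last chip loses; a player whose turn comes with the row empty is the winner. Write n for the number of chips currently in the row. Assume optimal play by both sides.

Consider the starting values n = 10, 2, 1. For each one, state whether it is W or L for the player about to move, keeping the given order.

Classify positions by backward induction: terminal positions (no move available) are W. From any other position, the mover wins iff some move reaches an L.
n=0: no move; the opponent has just taken the last chip and therefore loses → W
n=1: →0(W) only, which is W, so L
n=2: →1(L), so W
n=3: →2(W), 0(W) — all W, so L
n=4: →3(L), so W
n=5: →1(L), so W
n=6: →3(L), so W
n=7: →3(L), so W
n=8: →1(L), so W
n=9: →8(W), 6(W), 5(W), 2(W) — all W, so L
n=10: →9(L), so W

10: W, 2: W, 1: L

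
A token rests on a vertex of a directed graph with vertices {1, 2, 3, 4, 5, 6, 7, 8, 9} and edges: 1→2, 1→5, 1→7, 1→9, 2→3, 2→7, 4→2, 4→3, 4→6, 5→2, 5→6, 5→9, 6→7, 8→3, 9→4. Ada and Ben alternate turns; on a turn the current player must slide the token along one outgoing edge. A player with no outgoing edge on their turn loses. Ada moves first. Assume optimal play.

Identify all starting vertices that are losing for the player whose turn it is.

3, 7, 9

Use the standard recursion: the mover loses at a terminal position; elsewhere, the mover wins exactly when some move hands the opponent an L position.
Every edge goes from a vertex to one that appears earlier in the order 7, 3, 2, 8, 6, 4, 9, 5, 1, so processing vertices in that order labels each vertex after all of its successors.
7: no outgoing edge → L
3: no outgoing edge → L
2: W (go to 3, an L position)
8: W (go to 3, an L position)
6: W (go to 7, an L position)
4: W (go to 3, an L position)
9: L (sole option 4(W) is W)
5: W (go to 9, an L position)
1: W (go to 9, an L position)
The losing starting vertices are exactly the entries labelled L in this table (3 of them).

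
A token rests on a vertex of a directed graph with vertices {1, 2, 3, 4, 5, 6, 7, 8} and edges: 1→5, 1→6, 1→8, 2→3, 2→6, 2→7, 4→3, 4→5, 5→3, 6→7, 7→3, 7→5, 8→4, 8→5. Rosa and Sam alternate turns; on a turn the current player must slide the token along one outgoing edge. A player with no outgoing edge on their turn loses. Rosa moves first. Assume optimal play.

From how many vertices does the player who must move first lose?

3

Label each position W (a win for the player to move) or L (a loss). A position with no legal move is L; any other position is W exactly when some move reaches an L, and L when every move reaches a W.
Every edge goes from a vertex to one that appears earlier in the order 3, 5, 7, 6, 4, 2, 8, 1, so processing vertices in that order labels each vertex after all of its successors.
3: no outgoing edge → L
5: W (go to 3, an L position)
7: W (go to 3, an L position)
6: L (sole option 7(W) is W)
4: W (go to 3, an L position)
2: W (go to 6, an L position)
8: L (options 4(W), 5(W) are all W)
1: W (go to 8, an L position)
The L vertices are 3, 6, 8; that is 3 in all.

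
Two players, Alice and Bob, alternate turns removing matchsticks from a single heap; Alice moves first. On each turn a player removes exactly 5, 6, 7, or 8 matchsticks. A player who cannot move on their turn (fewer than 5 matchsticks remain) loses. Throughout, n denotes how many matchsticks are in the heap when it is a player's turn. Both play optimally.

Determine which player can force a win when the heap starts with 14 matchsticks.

Bob wins.

Classify positions by backward induction: terminal positions (no move available) are L. From any other position, the mover wins iff some move reaches an L.
n=0: no move → L
n=1: no move → L
n=2: no move → L
n=3: no move → L
n=4: no move → L
n=5: →0(L), so W
n=6: →1(L), so W
n=7: →2(L), so W
n=8: →3(L), so W
n=9: →4(L), so W
n=10: →4(L), so W
n=11: →4(L), so W
n=12: →4(L), so W
n=13: →8(W), 7(W), 6(W), 5(W) — all W, so L
n=14: →9(W), 8(W), 7(W), 6(W) — all W, so L
Every move from 14 reaches a W position, so the mover loses.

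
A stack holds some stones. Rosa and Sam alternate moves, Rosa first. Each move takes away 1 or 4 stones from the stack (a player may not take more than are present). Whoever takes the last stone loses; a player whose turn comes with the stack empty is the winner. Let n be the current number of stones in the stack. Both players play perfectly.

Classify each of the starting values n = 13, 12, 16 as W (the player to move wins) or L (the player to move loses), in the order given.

Compute win/loss labels from the base case upward. A position with no move is W. Any other position is W if it can reach an L in one move, else L.
n=0: no move; the opponent has just taken the last stone and therefore loses → W
n=1: L (sole option 0(W) is W)
n=2: W (go to 1, an L position)
n=3: L (sole option 2(W) is W)
n=4: W (go to 3, an L position)
n=5: W (go to 1, an L position)
n=6: L (options 5(W), 2(W) are all W)
n=7: W (go to 6, an L position)
n=8: L (options 7(W), 4(W) are all W)
n=9: W (go to 8, an L position)
n=10: W (go to 6, an L position)
n=11: L (options 10(W), 7(W) are all W)
n=12: W (go to 11, an L position)
n=13: L (options 12(W), 9(W) are all W)
n=14: W (go to 13, an L position)
n=15: W (go to 11, an L position)
n=16: L (options 15(W), 12(W) are all W)

13: L, 12: W, 16: L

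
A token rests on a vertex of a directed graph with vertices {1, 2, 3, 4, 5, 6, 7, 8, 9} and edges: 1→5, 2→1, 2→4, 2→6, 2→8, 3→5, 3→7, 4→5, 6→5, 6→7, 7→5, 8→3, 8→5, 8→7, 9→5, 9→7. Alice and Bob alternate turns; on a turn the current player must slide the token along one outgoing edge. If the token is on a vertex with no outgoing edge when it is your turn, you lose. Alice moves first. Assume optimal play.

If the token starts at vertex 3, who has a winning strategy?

Label each position W (a win for the player to move) or L (a loss). A position with no legal move is L; any other position is W exactly when some move reaches an L, and L when every move reaches a W.
Every edge goes from a vertex to one that appears earlier in the order 5, 7, 9, 3, 8, 4, 6, 1, 2, so processing vertices in that order labels each vertex after all of its successors.
5: no outgoing edge → L
7: reaches L-position 5 → W
9: reaches L-position 5 → W
3: reaches L-position 5 → W
8: reaches L-position 5 → W
4: reaches L-position 5 → W
6: reaches L-position 5 → W
1: reaches L-position 5 → W
2: only reaches 1(W), 6(W), 4(W), 8(W), all W → L
From 3 Alice can move to 5, reaching an L position.

Alice wins.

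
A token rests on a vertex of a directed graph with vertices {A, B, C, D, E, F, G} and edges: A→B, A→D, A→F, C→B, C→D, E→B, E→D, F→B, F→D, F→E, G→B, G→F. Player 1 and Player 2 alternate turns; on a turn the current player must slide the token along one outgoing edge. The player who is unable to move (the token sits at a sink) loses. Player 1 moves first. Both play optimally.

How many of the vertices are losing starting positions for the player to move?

Work bottom-up. With no move the player to move loses. Otherwise the position is W if at least one move leads to an L position for the opponent, and L if every move leads to a W.
Every edge goes from a vertex to one that appears earlier in the order B, D, E, F, A, C, G, so processing vertices in that order labels each vertex after all of its successors.
B: no outgoing edge → L
D: no outgoing edge → L
E: can move to D, which is L ⇒ W
F: can move to D, which is L ⇒ W
A: can move to D, which is L ⇒ W
C: can move to D, which is L ⇒ W
G: can move to B, which is L ⇒ W
The L vertices are B, D; that is 2 in all.

2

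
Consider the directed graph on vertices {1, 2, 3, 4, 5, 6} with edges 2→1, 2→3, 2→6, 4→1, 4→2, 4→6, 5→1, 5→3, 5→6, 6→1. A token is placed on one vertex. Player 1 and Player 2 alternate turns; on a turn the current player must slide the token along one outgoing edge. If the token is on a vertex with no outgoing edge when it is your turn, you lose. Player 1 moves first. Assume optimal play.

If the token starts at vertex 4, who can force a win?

Player 1 wins.

Label each position W (a win for the player to move) or L (a loss). A position with no legal move is L; any other position is W exactly when some move reaches an L, and L when every move reaches a W.
Every edge goes from a vertex to one that appears earlier in the order 1, 3, 6, 5, 2, 4, so processing vertices in that order labels each vertex after all of its successors.
1: no outgoing edge → L
3: no outgoing edge → L
6: →1(L), so W
5: →3(L), so W
2: →3(L), so W
4: →1(L), so W
The starting position 4 is W: Player 1 should move to 1, handing over an L position.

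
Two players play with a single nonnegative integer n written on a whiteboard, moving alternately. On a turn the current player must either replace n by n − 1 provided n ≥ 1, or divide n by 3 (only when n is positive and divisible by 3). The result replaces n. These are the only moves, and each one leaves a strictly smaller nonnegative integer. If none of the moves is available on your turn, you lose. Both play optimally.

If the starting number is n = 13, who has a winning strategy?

The second player wins.

Compute win/loss labels from the base case upward. A position with no move is L. Any other position is W if it can reach an L in one move, else L.
n=0: no move → L
n=1: →0(L), so W
n=2: →1(W) only, which is W, so L
n=3: →2(L), so W
n=4: →3(W) only, which is W, so L
n=5: →4(L), so W
n=6: →2(L), so W
n=7: →6(W) only, which is W, so L
n=8: →7(L), so W
n=9: →3(W), 8(W) — all W, so L
n=10: →9(L), so W
n=11: →10(W) only, which is W, so L
n=12: →4(L), so W
n=13: →12(W) only, which is W, so L
The starting position 13 is L: whatever the player to move does, the opponent receives a W position.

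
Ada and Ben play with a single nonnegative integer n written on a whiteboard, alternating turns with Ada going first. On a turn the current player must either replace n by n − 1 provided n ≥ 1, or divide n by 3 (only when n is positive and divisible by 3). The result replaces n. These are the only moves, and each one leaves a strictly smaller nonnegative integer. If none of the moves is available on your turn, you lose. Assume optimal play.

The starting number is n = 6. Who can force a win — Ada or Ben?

Work bottom-up. With no move the player to move loses. Otherwise the position is W if at least one move leads to an L position for the opponent, and L if every move leads to a W.
n=0: no move → L
n=1: W (go to 0, an L position)
n=2: L (sole option 1(W) is W)
n=3: W (go to 2, an L position)
n=4: L (sole option 3(W) is W)
n=5: W (go to 4, an L position)
n=6: W (go to 2, an L position)
The starting position 6 is W: Ada should move to 2, handing over an L position.

Ada wins.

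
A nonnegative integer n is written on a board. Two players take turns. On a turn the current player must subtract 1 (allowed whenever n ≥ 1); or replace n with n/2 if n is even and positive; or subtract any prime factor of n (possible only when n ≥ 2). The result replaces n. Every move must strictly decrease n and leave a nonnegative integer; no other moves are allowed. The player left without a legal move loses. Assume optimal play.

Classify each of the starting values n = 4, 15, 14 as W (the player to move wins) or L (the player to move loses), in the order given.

Label each position W (a win for the player to move) or L (a loss). A position with no legal move is L; any other position is W exactly when some move reaches an L, and L when every move reaches a W.
n=0: no move → L
n=1: reaches L-position 0 → W
n=2: reaches L-position 0 → W
n=3: reaches L-position 0 → W
n=4: only reaches 2(W), 3(W), all W → L
n=5: reaches L-position 0 → W
n=6: reaches L-position 4 → W
n=7: reaches L-position 0 → W
n=8: reaches L-position 4 → W
n=9: only reaches 6(W), 8(W), all W → L
n=10: reaches L-position 9 → W
n=11: reaches L-position 0 → W
n=12: reaches L-position 9 → W
n=13: reaches L-position 0 → W
n=14: only reaches 7(W), 12(W), 13(W), all W → L
n=15: reaches L-position 14 → W

4: L, 15: W, 14: L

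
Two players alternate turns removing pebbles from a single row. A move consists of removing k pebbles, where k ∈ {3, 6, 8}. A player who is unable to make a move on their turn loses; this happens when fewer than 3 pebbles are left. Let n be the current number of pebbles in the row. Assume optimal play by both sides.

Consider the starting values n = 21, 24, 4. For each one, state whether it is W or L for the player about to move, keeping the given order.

Use the standard recursion: the mover loses at a terminal position; elsewhere, the mover wins exactly when some move hands the opponent an L position.
n=0: no move → L
n=1: no move → L
n=2: no move → L
n=3: →0(L), so W
n=4: →1(L), so W
n=5: →2(L), so W
n=6: →0(L), so W
n=7: →1(L), so W
n=8: →2(L), so W
n=9: →1(L), so W
n=10: →2(L), so W
n=11: →8(W), 5(W), 3(W) — all W, so L
n=12: →9(W), 6(W), 4(W) — all W, so L
n=13: →10(W), 7(W), 5(W) — all W, so L
n=14: →11(L), so W
n=15: →12(L), so W
n=16: →13(L), so W
n=17: →11(L), so W
n=18: →12(L), so W
n=19: →13(L), so W
n=20: →12(L), so W
n=21: →13(L), so W
n=22: →19(W), 16(W), 14(W) — all W, so L
n=23: →20(W), 17(W), 15(W) — all W, so L
n=24: →21(W), 18(W), 16(W) — all W, so L

21: W, 24: L, 4: W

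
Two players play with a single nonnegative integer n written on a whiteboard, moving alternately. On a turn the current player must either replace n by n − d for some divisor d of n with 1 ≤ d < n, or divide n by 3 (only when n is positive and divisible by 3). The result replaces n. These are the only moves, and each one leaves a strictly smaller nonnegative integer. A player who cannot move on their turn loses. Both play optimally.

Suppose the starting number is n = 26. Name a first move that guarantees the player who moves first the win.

Use the standard recursion: the mover loses at a terminal position; elsewhere, the mover wins exactly when some move hands the opponent an L position.
n=0: no move → L
n=1: no move → L
n=2: can move to 1, which is L ⇒ W
n=3: can move to 1, which is L ⇒ W
n=4: moves to 2(W), 3(W); every one is W ⇒ L
n=5: can move to 4, which is L ⇒ W
n=6: can move to 4, which is L ⇒ W
n=7: the only move is to 6(W), a W ⇒ L
n=8: can move to 4, which is L ⇒ W
n=9: moves to 3(W), 6(W), 8(W); every one is W ⇒ L
n=10: can move to 9, which is L ⇒ W
n=11: the only move is to 10(W), a W ⇒ L
n=12: can move to 4, which is L ⇒ W
n=13: the only move is to 12(W), a W ⇒ L
n=14: can move to 7, which is L ⇒ W
n=15: moves to 5(W), 10(W), 12(W), 14(W); every one is W ⇒ L
n=16: can move to 15, which is L ⇒ W
n=17: the only move is to 16(W), a W ⇒ L
n=18: can move to 9, which is L ⇒ W
n=19: the only move is to 18(W), a W ⇒ L
n=20: can move to 15, which is L ⇒ W
n=21: can move to 7, which is L ⇒ W
n=22: can move to 11, which is L ⇒ W
n=23: the only move is to 22(W), a W ⇒ L
n=24: can move to 23, which is L ⇒ W
n=25: moves to 20(W), 24(W); every one is W ⇒ L
n=26: can move to 13, which is L ⇒ W
From 26, the L positions reachable in one move are: 13, 25. Any move reaching one of these is winning.

Move to 13.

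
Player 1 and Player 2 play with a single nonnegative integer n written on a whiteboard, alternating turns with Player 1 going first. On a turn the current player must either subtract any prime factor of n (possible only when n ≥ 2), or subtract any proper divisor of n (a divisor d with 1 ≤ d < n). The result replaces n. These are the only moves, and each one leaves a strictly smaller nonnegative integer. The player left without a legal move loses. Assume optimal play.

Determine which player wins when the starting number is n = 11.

Player 1 wins.

Classify positions by backward induction: terminal positions (no move available) are L. From any other position, the mover wins iff some move reaches an L.
n=0: no move → L
n=1: no move → L
n=2: reaches L-position 0 → W
n=3: reaches L-position 0 → W
n=4: only reaches 2(W), 3(W), all W → L
n=5: reaches L-position 0 → W
n=6: reaches L-position 4 → W
n=7: reaches L-position 0 → W
n=8: reaches L-position 4 → W
n=9: only reaches 6(W), 8(W), all W → L
n=10: reaches L-position 9 → W
n=11: reaches L-position 0 → W
From 11 Player 1 can move to 0, reaching an L position.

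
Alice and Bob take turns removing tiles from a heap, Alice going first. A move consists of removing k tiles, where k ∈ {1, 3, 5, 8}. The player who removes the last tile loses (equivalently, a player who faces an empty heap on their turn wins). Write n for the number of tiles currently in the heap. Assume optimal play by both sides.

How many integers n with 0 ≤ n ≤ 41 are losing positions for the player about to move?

13

Compute win/loss labels from the base case upward. A position with no move is W. Any other position is W if it can reach an L in one move, else L.
n=0: no move; the opponent has just taken the last tile and therefore loses → W
n=1: →0(W) only, which is W, so L
n=2: →1(L), so W
n=3: →2(W), 0(W) — all W, so L
n=4: →3(L), so W
n=5: →4(W), 2(W), 0(W) — all W, so L
n=6: →5(L), so W
n=7: →6(W), 4(W), 2(W) — all W, so L
n=8: →7(L), so W
n=9: →1(L), so W
n=10: →7(L), so W
n=11: →3(L), so W
n=12: →7(L), so W
n=13: →5(L), so W
n=14: →13(W), 11(W), 9(W), 6(W) — all W, so L
n=15: →14(L), so W
n=16: →15(W), 13(W), 11(W), 8(W) — all W, so L
n=17: →16(L), so W
n=18: →17(W), 15(W), 13(W), 10(W) — all W, so L
n=19: →18(L), so W
n=20: →19(W), 17(W), 15(W), 12(W) — all W, so L
n=21: →20(L), so W
n=22: →14(L), so W
n=23: →20(L), so W
n=24: →16(L), so W
n=25: →20(L), so W
n=26: →18(L), so W
n=27: →26(W), 24(W), 22(W), 19(W) — all W, so L
n=28: →27(L), so W
n=29: →28(W), 26(W), 24(W), 21(W) — all W, so L
n=30: →29(L), so W
n=31: →30(W), 28(W), 26(W), 23(W) — all W, so L
n=32: →31(L), so W
n=33: →32(W), 30(W), 28(W), 25(W) — all W, so L
n=34: →33(L), so W
n=35: →27(L), so W
n=36: →33(L), so W
n=37: →29(L), so W
n=38: →33(L), so W
n=39: →31(L), so W
n=40: →39(W), 37(W), 35(W), 32(W) — all W, so L
n=41: →40(L), so W
L entries with 0 ≤ n ≤ 41: n = 1, 3, 5, 7, 14, 16, 18, 20, 27, 29, 31, 33, 40; that makes 13.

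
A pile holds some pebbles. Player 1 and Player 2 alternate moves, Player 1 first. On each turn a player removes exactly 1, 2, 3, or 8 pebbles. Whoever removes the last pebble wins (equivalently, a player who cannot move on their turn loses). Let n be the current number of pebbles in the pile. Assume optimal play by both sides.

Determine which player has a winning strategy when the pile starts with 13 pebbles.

Build the W/L table. Terminal = L. A non-terminal position is W if it has a move to some L; otherwise it is L.
n=0: no move → L
n=1: can move to 0, which is L ⇒ W
n=2: can move to 0, which is L ⇒ W
n=3: can move to 0, which is L ⇒ W
n=4: moves to 3(W), 2(W), 1(W); every one is W ⇒ L
n=5: can move to 4, which is L ⇒ W
n=6: can move to 4, which is L ⇒ W
n=7: can move to 4, which is L ⇒ W
n=8: can move to 0, which is L ⇒ W
n=9: moves to 8(W), 7(W), 6(W), 1(W); every one is W ⇒ L
n=10: can move to 9, which is L ⇒ W
n=11: can move to 9, which is L ⇒ W
n=12: can move to 9, which is L ⇒ W
n=13: moves to 12(W), 11(W), 10(W), 5(W); every one is W ⇒ L
Every move from 13 reaches a W position, so the mover loses.

Player 2 wins.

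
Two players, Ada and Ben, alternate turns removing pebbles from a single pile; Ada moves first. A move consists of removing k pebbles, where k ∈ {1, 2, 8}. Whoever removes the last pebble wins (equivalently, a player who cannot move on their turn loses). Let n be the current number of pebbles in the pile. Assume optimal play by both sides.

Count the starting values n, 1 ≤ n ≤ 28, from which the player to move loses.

Use the standard recursion: the mover loses at a terminal position; elsewhere, the mover wins exactly when some move hands the opponent an L position.
n=0: no move → L
n=1: W (go to 0, an L position)
n=2: W (go to 0, an L position)
n=3: L (options 2(W), 1(W) are all W)
n=4: W (go to 3, an L position)
n=5: W (go to 3, an L position)
n=6: L (options 5(W), 4(W) are all W)
n=7: W (go to 6, an L position)
n=8: W (go to 6, an L position)
n=9: L (options 8(W), 7(W), 1(W) are all W)
n=10: W (go to 9, an L position)
n=11: W (go to 9, an L position)
n=12: L (options 11(W), 10(W), 4(W) are all W)
n=13: W (go to 12, an L position)
n=14: W (go to 12, an L position)
n=15: L (options 14(W), 13(W), 7(W) are all W)
n=16: W (go to 15, an L position)
n=17: W (go to 15, an L position)
n=18: L (options 17(W), 16(W), 10(W) are all W)
n=19: W (go to 18, an L position)
n=20: W (go to 18, an L position)
n=21: L (options 20(W), 19(W), 13(W) are all W)
n=22: W (go to 21, an L position)
n=23: W (go to 21, an L position)
n=24: L (options 23(W), 22(W), 16(W) are all W)
n=25: W (go to 24, an L position)
n=26: W (go to 24, an L position)
n=27: L (options 26(W), 25(W), 19(W) are all W)
n=28: W (go to 27, an L position)
L entries with 1 ≤ n ≤ 28 (n=0 is outside the asked range and is not counted): n = 3, 6, 9, 12, 15, 18, 21, 24, 27; that makes 9.

9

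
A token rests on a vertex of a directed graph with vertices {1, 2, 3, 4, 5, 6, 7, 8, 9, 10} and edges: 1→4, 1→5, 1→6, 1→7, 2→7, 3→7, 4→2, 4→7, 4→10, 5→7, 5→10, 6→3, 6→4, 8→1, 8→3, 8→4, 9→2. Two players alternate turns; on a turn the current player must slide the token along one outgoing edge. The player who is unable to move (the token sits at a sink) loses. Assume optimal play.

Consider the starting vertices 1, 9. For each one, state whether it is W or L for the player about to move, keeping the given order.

1: W, 9: L

Compute win/loss labels from the base case upward. A position with no move is L. Any other position is W if it can reach an L in one move, else L.
Every edge goes from a vertex to one that appears earlier in the order 10, 7, 2, 4, 3, 5, 6, 1, 9, 8, so processing vertices in that order labels each vertex after all of its successors.
10: no outgoing edge → L
7: no outgoing edge → L
2: W (go to 7, an L position)
4: W (go to 7, an L position)
3: W (go to 7, an L position)
5: W (go to 7, an L position)
6: L (options 3(W), 4(W) are all W)
1: W (go to 6, an L position)
9: L (sole option 2(W) is W)
8: L (options 1(W), 3(W), 4(W) are all W)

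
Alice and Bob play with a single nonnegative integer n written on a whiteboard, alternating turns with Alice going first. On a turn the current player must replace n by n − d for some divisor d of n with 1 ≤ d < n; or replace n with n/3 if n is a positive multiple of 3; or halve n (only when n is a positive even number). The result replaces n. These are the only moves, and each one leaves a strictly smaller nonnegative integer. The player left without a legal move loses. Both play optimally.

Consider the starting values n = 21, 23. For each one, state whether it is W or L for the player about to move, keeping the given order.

Positions with no move are L. A position that does have a move is losing for the player to move precisely when every available move leads to a winning position for the opponent. Fill in the labels:
n=0: no move → L
n=1: no move → L
n=2: →1(L), so W
n=3: →1(L), so W
n=4: →2(W), 3(W) — all W, so L
n=5: →4(L), so W
n=6: →4(L), so W
n=7: →6(W) only, which is W, so L
n=8: →4(L), so W
n=9: →3(W), 6(W), 8(W) — all W, so L
n=10: →9(L), so W
n=11: →10(W) only, which is W, so L
n=12: →4(L), so W
n=13: →12(W) only, which is W, so L
n=14: →7(L), so W
n=15: →5(W), 10(W), 12(W), 14(W) — all W, so L
n=16: →15(L), so W
n=17: →16(W) only, which is W, so L
n=18: →9(L), so W
n=19: →18(W) only, which is W, so L
n=20: →15(L), so W
n=21: →7(L), so W
n=22: →11(L), so W
n=23: →22(W) only, which is W, so L

21: W, 23: L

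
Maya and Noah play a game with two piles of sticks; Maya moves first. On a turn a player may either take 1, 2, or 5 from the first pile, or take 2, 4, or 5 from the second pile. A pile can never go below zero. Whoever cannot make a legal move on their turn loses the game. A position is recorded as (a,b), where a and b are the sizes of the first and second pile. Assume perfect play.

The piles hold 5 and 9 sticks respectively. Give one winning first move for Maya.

Move to (4,9).

Build the W/L table. Terminal = L. A non-terminal position is W if it has a move to some L; otherwise it is L.
No move ever increases a pile, so every position that can arise here has a ≤ 5 and b ≤ 9; it is enough to label the cells with 0 ≤ a ≤ 5 and 0 ≤ b ≤ 9.
Every move lowers a or b (never raises either), so fill the grid row by row in increasing a, and left to right within a row: each cell's successors are then already labelled.
      b=0  b=1  b=2  b=3  b=4  b=5  b=6  b=7  b=8  b=9
a=0:    L    L    W    W    W    W    W    L    L    W
a=1:    W    W    L    L    W    W    W    W    W    L
a=2:    W    W    W    W    L    L    W    W    W    W
a=3:    L    L    W    W    W    W    W    L    L    W
a=4:    W    W    L    L    W    W    W    W    W    L
a=5:    W    W    W    W    L    L    W    W    W    W
Cells with no legal move (terminal, hence L): (0,0), (0,1).
The remaining L cells, each justified by listing all of its moves:
(0,7): only reaches (0,5)(W), (0,3)(W), (0,2)(W), all W → L
(0,8): only reaches (0,6)(W), (0,4)(W), (0,3)(W), all W → L
(1,2): only reaches (0,2)(W), (1,0)(W), all W → L
(1,3): only reaches (0,3)(W), (1,1)(W), all W → L
(1,9): only reaches (0,9)(W), (1,7)(W), (1,5)(W), (1,4)(W), all W → L
(2,4): only reaches (1,4)(W), (0,4)(W), (2,2)(W), (2,0)(W), all W → L
(2,5): only reaches (1,5)(W), (0,5)(W), (2,3)(W), (2,1)(W), (2,0)(W), all W → L
(3,0): only reaches (2,0)(W), (1,0)(W), all W → L
(3,1): only reaches (2,1)(W), (1,1)(W), all W → L
(3,7): only reaches (2,7)(W), (1,7)(W), (3,5)(W), (3,3)(W), (3,2)(W), all W → L
(3,8): only reaches (2,8)(W), (1,8)(W), (3,6)(W), (3,4)(W), (3,3)(W), all W → L
(4,2): only reaches (3,2)(W), (2,2)(W), (4,0)(W), all W → L
(4,3): only reaches (3,3)(W), (2,3)(W), (4,1)(W), all W → L
(4,9): only reaches (3,9)(W), (2,9)(W), (4,7)(W), (4,5)(W), (4,4)(W), all W → L
(5,4): only reaches (4,4)(W), (3,4)(W), (0,4)(W), (5,2)(W), (5,0)(W), all W → L
(5,5): only reaches (4,5)(W), (3,5)(W), (0,5)(W), (5,3)(W), (5,1)(W), (5,0)(W), all W → L
Every other cell has at least one move into one of the L cells above, so it is W.
From (5,9), the L positions reachable in one move are: (4,9), (5,5), (5,4). Any move reaching one of these is winning.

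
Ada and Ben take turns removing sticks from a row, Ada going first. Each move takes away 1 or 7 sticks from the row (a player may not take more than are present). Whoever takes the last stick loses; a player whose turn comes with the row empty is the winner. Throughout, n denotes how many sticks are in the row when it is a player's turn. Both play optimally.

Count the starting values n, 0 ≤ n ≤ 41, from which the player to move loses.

21

Positions with no move are W. A position that does have a move is losing for the player to move precisely when every available move leads to a winning position for the opponent. Fill in the labels:
n=0: no move; the opponent has just taken the last stick and therefore loses → W
n=1: the only move is to 0(W), a W ⇒ L
n=2: can move to 1, which is L ⇒ W
n=3: the only move is to 2(W), a W ⇒ L
n=4: can move to 3, which is L ⇒ W
n=5: the only move is to 4(W), a W ⇒ L
n=6: can move to 5, which is L ⇒ W
n=7: moves to 6(W), 0(W); every one is W ⇒ L
n=8: can move to 7, which is L ⇒ W
n=9: moves to 8(W), 2(W); every one is W ⇒ L
n=10: can move to 9, which is L ⇒ W
n=11: moves to 10(W), 4(W); every one is W ⇒ L
n=12: can move to 11, which is L ⇒ W
n=13: moves to 12(W), 6(W); every one is W ⇒ L
n=14: can move to 13, which is L ⇒ W
n=15: moves to 14(W), 8(W); every one is W ⇒ L
n=16: can move to 15, which is L ⇒ W
n=17: moves to 16(W), 10(W); every one is W ⇒ L
n=18: can move to 17, which is L ⇒ W
n=19: moves to 18(W), 12(W); every one is W ⇒ L
n=20: can move to 19, which is L ⇒ W
n=21: moves to 20(W), 14(W); every one is W ⇒ L
n=22: can move to 21, which is L ⇒ W
n=23: moves to 22(W), 16(W); every one is W ⇒ L
n=24: can move to 23, which is L ⇒ W
n=25: moves to 24(W), 18(W); every one is W ⇒ L
n=26: can move to 25, which is L ⇒ W
n=27: moves to 26(W), 20(W); every one is W ⇒ L
n=28: can move to 27, which is L ⇒ W
n=29: moves to 28(W), 22(W); every one is W ⇒ L
n=30: can move to 29, which is L ⇒ W
n=31: moves to 30(W), 24(W); every one is W ⇒ L
n=32: can move to 31, which is L ⇒ W
n=33: moves to 32(W), 26(W); every one is W ⇒ L
n=34: can move to 33, which is L ⇒ W
n=35: moves to 34(W), 28(W); every one is W ⇒ L
n=36: can move to 35, which is L ⇒ W
n=37: moves to 36(W), 30(W); every one is W ⇒ L
n=38: can move to 37, which is L ⇒ W
n=39: moves to 38(W), 32(W); every one is W ⇒ L
n=40: can move to 39, which is L ⇒ W
n=41: moves to 40(W), 34(W); every one is W ⇒ L
L entries with 0 ≤ n ≤ 41: n = 1, 3, 5, 7, 9, 11, 13, 15, 17, 19, 21, 23, 25, 27, 29, 31, 33, 35, 37, 39, 41; that makes 21.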